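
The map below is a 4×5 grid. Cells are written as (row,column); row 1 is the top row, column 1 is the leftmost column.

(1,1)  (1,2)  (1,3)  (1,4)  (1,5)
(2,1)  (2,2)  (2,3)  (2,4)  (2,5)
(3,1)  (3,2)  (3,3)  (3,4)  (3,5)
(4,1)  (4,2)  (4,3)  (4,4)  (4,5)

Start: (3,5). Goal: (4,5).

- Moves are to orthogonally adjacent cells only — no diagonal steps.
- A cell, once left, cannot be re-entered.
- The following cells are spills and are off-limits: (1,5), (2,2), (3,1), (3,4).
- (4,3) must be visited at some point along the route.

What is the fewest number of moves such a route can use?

7

Any route passes through (4,3) somewhere between (3,5) and (4,5). Summing Manhattan distances along the two legs ((3,5) → (4,3) → (4,5)) gives a lower bound of 3 + 2 = 5 moves.
The shortest route satisfying every rule uses 7 moves: (3,5) → (2,5) → (2,4) → (2,3) → (3,3) → (4,3) → (4,4) → (4,5).
The no-revisit rule (legs can't share cells) pushes the minimum above the 5-move bound; an exhaustive check rules out every length from 5 to 6, leaving 7 as the minimum.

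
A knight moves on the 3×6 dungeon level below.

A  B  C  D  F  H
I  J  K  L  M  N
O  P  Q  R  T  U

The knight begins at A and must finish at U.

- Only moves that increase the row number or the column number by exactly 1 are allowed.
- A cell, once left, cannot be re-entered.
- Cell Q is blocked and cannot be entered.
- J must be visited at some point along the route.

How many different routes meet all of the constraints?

A right/down-only route from A to U makes exactly 2 down-moves and 5 right-moves in some order.
With no other constraints that would be C(7,2) = 21 routes.
Split at J and multiply the segment counts (each segment already excludes blocked cells): A→J: 2; J→U: 3; product = 6.
That gives 6 routes.

6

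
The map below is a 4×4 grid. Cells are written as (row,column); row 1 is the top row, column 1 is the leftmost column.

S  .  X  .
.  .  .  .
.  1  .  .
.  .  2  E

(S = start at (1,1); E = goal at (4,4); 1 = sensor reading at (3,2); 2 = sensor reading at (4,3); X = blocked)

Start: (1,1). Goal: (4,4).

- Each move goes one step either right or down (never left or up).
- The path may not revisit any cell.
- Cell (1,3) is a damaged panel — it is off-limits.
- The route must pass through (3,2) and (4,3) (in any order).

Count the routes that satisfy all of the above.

A right/down-only route from (1,1) to (4,4) makes exactly 3 down-moves and 3 right-moves in some order.
With no other constraints that would be C(6,3) = 20 routes.
A monotone route can only reach the required cells in the order (3,2), (4,3), so split there and multiply the segment counts (each segment already excludes blocked cells): (1,1)→(3,2): 3; (3,2)→(4,3): 2; (4,3)→(4,4): 1; product = 6.
That gives 6 routes.

6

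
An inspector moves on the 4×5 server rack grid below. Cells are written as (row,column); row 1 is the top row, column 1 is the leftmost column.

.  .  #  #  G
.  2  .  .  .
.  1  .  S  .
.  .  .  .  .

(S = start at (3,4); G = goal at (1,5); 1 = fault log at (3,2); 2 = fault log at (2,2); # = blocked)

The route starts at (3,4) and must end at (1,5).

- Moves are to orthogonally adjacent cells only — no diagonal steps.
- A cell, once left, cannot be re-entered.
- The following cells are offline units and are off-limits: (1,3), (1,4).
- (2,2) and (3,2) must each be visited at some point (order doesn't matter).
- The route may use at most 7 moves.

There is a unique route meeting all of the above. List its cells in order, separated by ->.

(3,4) -> (3,3) -> (3,2) -> (2,2) -> (2,3) -> (2,4) -> (2,5) -> (1,5)

Any route must reach (2,2) and (3,2) and still end at (1,5) within 7 moves, so the order of the required stops is forced.
Route from (3,4): 2× left (reaching (3,2)), up to (2,2), 3× right (reaching (2,5)), up to (1,5) — 7 moves in all.
Check: all required cells visited; 7 ≤ 7 moves.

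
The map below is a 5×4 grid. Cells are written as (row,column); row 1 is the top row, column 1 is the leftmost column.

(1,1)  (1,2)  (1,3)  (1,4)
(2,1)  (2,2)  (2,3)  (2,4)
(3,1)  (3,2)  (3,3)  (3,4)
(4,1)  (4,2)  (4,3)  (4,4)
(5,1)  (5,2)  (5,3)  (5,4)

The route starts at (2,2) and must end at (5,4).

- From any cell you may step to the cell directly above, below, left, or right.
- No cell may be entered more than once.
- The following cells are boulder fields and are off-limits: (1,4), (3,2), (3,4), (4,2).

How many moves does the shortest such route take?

The Manhattan distance from (2,2) to (5,4) is |2−5| + |2−4| = 5, so at least 5 moves are needed.
A route of 5 moves achieves this: (2,2) → (2,3) → (3,3) → (4,3) → (5,3) → (5,4).
Since 5 matches the lower bound, it is optimal.

5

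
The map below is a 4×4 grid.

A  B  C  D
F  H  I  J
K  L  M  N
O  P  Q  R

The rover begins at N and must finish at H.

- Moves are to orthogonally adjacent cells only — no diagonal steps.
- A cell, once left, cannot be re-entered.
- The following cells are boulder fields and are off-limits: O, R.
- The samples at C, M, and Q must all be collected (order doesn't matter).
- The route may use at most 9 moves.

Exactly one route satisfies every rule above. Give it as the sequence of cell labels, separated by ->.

The 9-move cap with required stops at C, M, Q leaves no slack for detours.
Route from N: up 2 to D, left 1 to C, down 3 to Q, left 1 to P, up 2 to H — 9 moves in all.
Check: all required cells visited; 9 ≤ 9 moves.

N -> J -> D -> C -> I -> M -> Q -> P -> L -> H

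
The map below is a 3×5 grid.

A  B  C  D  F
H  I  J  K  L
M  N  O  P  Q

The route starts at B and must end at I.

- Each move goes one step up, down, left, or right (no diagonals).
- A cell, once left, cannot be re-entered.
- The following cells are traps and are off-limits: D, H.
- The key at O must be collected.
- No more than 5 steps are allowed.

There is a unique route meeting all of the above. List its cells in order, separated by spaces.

The 5-move cap with required stops at O leaves no slack for detours.
Route from B: right to C, 2× down (reaching O), left to N, up to I — 5 moves in all.
Check: all required cells visited; 5 ≤ 5 moves.

B C J O N I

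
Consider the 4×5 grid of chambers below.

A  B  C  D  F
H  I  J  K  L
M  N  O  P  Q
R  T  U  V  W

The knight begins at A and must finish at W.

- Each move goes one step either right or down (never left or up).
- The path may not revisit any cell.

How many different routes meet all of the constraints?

A right/down-only route from A to W makes exactly 3 down-moves and 4 right-moves in some order.
With no other constraints that would be C(7,3) = 35 routes.
That gives 35 routes.

35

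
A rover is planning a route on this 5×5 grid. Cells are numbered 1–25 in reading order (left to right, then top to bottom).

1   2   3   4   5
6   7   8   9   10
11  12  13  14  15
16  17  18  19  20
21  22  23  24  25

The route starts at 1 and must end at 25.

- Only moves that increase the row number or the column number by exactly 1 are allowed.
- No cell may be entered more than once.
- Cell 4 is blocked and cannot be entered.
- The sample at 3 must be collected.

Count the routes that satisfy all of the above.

10

A right/down-only route from 1 to 25 makes exactly 4 down-moves and 4 right-moves in some order.
With no other constraints that would be C(8,4) = 70 routes.
Split at 3 and multiply the segment counts (each segment already excludes blocked cells): 1→3: 1; 3→25: 10; product = 10.
That gives 10 routes.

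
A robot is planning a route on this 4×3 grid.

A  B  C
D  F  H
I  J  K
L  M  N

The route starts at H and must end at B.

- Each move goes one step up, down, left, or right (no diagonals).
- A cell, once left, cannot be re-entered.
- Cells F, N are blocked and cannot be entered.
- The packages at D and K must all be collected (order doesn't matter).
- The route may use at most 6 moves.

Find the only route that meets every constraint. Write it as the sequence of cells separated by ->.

The budget equals the shortest possible length, so every move has to be on a shortest route through the required cells.
Route from H: down 1 to K, left 2 to I, up 2 to A, right 1 to B — 6 moves in all.
Check: all required cells visited; 6 ≤ 6 moves.

H -> K -> J -> I -> D -> A -> B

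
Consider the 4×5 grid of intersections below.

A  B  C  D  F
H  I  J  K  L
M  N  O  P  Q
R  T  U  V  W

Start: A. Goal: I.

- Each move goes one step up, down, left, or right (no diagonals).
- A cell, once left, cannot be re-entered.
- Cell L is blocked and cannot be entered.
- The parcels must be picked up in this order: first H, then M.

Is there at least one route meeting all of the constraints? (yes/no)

yes

One route that works: A → H → M → N → I.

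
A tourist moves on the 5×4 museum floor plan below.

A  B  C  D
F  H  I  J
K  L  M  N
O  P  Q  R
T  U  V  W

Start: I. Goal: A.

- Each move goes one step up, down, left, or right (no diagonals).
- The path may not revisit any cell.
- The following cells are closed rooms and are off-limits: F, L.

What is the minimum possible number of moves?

The Manhattan distance from I to A is |2−1| + |3−1| = 3, so at least 3 moves are needed.
A route of 3 moves achieves this: I → C → B → A.
Since 3 matches the lower bound, it is optimal.

3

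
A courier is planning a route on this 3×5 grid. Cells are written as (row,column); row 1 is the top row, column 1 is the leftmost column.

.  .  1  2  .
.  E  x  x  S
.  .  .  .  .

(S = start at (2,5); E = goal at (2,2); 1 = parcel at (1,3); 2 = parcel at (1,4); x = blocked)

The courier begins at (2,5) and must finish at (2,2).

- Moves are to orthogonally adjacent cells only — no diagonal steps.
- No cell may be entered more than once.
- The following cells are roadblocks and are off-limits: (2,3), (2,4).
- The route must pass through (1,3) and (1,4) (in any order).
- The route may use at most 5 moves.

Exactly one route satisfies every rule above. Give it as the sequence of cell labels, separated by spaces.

(2,5) (1,5) (1,4) (1,3) (1,2) (2,2)

The budget equals the shortest possible length, so every move has to be on a shortest route through the required cells.
Route from (2,5): up 1 to (1,5), left 3 to (1,2), down 1 to (2,2) — 5 moves in all.
Check: all required cells visited; 5 ≤ 5 moves.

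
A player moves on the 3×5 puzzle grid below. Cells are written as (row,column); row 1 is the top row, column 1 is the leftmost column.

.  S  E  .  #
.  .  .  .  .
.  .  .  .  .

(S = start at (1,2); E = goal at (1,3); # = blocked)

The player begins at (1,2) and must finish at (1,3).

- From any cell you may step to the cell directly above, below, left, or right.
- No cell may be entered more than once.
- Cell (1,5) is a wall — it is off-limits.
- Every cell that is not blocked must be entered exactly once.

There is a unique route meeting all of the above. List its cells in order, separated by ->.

Need to visit all 14 open cells exactly once, starting at (1,2) and ending at (1,3).
Cell (1,1) has only two open neighbours ((2,1) and (1,2)), so the path must pass straight through it: one of those is the cell it's entered from and the other is where it exits.
Route from (1,2): left to (1,1), 2× down (reaching (3,1)), right to (3,2), up to (2,2), right to (2,3), down to (3,3), 2× right (reaching (3,5)), up to (2,5), left to (2,4), up to (1,4), left to (1,3) — 13 moves in all.
Check: all 14 open cells covered.

(1,2) -> (1,1) -> (2,1) -> (3,1) -> (3,2) -> (2,2) -> (2,3) -> (3,3) -> (3,4) -> (3,5) -> (2,5) -> (2,4) -> (1,4) -> (1,3)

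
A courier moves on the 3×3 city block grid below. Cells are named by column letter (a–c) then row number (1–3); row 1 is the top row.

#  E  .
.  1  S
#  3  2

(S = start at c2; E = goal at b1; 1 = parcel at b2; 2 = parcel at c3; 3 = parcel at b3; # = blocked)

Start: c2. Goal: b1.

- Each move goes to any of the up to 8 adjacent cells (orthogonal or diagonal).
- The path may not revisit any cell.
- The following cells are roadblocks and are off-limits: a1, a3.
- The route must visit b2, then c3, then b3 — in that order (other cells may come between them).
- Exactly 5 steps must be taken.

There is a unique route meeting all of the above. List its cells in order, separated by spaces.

c2 b2 c3 b3 a2 b1

The waypoints must appear in the order b2, c3, b3, with no cell reused.
Route from c2: left 1 to b2, down-right 1 to c3, left 1 to b3, up-left 1 to a2, up-right 1 to b1 — 5 moves in all.
Check: order respected (1 at step 1, 2 at step 2, 3 at step 3); 5 moves as required.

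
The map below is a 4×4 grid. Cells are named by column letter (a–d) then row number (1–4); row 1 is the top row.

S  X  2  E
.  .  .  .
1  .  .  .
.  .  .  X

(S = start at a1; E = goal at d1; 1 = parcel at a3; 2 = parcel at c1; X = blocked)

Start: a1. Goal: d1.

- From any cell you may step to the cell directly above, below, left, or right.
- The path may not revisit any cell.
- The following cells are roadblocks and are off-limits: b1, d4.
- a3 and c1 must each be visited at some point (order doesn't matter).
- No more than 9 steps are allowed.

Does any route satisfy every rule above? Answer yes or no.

One route that works: a1 → a2 → a3 → b3 → b2 → c2 → c1 → d1.

yes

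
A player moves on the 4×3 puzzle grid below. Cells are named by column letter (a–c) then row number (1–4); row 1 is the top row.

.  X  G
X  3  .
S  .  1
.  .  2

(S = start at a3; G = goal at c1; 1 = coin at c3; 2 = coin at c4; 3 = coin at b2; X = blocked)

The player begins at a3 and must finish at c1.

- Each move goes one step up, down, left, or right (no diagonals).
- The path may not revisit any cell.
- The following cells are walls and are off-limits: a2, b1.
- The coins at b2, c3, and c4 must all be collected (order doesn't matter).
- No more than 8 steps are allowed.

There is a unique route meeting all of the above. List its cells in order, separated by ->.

The budget equals the shortest possible length, so every move has to be on a shortest route through the required cells.
Route from a3: down to a4, 2× right (reaching c4), up to c3, left to b3, up to b2, right to c2, up to c1 — 8 moves in all.
Check: all required cells visited; 8 ≤ 8 moves.

a3 -> a4 -> b4 -> c4 -> c3 -> b3 -> b2 -> c2 -> c1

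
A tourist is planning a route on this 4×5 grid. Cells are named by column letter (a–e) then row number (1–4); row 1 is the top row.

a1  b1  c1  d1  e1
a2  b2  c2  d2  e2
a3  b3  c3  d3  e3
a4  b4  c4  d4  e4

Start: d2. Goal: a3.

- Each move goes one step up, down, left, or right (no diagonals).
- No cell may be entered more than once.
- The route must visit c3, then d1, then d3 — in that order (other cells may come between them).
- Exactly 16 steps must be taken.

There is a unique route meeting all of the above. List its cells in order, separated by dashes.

d2 - c2 - c3 - b3 - b2 - b1 - c1 - d1 - e1 - e2 - e3 - d3 - d4 - c4 - b4 - a4 - a3

The waypoints must appear in the order c3, d1, d3, with no cell reused.
Route from d2: left 1 to c2, down 1 to c3, left 1 to b3, up 2 to b1, right 3 to e1, down 2 to e3, left 1 to d3, down 1 to d4, left 3 to a4, up 1 to a3 — 16 moves in all.
Check: order respected (c3 at step 2, d1 at step 7, d3 at step 11); 16 moves as required.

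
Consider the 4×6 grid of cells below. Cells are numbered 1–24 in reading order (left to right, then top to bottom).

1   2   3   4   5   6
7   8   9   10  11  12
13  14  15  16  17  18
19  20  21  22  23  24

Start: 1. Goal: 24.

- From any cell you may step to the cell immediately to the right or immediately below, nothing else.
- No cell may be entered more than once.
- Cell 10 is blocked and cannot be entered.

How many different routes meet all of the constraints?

32

A right/down-only route from 1 to 24 makes exactly 3 down-moves and 5 right-moves in some order.
With no other constraints that would be C(8,3) = 56 routes.
Subtract routes through each blocked cell (inclusion–exclusion for overlaps): − through 10: 24 → 32.
That gives 32 routes.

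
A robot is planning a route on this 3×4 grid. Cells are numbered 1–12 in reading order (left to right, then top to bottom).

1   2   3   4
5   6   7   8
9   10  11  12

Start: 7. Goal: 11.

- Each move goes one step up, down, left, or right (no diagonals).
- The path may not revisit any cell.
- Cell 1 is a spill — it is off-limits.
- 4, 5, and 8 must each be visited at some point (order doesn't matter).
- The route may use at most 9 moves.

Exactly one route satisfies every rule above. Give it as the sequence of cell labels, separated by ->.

7 -> 8 -> 4 -> 3 -> 2 -> 6 -> 5 -> 9 -> 10 -> 11

Any route must reach 4, 5, and 8 and still end at 11 within 9 moves, so the order of the required stops is forced.
Route from 7: right to 8, up to 4, 2× left (reaching 2), down to 6, left to 5, down to 9, 2× right (reaching 11) — 9 moves in all.
Check: all required cells visited; 9 ≤ 9 moves.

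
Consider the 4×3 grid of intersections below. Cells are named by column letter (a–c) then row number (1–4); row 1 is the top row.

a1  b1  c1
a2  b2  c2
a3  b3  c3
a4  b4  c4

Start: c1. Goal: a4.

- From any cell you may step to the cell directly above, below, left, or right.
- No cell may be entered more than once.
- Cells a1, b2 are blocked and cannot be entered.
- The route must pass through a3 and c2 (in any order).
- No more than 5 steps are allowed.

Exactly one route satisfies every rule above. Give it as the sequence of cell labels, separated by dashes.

The 5-move cap with required stops at a3, c2 leaves no slack for detours.
Route from c1: 2× down (reaching c3), 2× left (reaching a3), down to a4 — 5 moves in all.
Check: all required cells visited; 5 ≤ 5 moves.

c1 - c2 - c3 - b3 - a3 - a4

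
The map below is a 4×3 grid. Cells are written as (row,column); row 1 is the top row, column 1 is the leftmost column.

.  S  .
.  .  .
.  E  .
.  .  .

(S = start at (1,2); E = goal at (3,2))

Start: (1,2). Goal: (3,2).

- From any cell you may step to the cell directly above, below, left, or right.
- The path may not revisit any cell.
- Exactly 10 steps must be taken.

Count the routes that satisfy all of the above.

4

Need simple routes of exactly 10 moves from (1,2) to (3,2) (Manhattan distance 2, so 4 moves are spent on a detour and 4 undoing it).
Enumerating: (1,2) (1,1) (2,1) (3,1) (4,1) (4,2) (4,3) (3,3) (2,3) (2,2) (3,2) | (1,2) (1,1) (2,1) (2,2) (2,3) (3,3) (4,3) (4,2) (4,1) (3,1) (3,2) | (1,2) (1,3) (2,3) (3,3) (4,3) (4,2) (4,1) (3,1) (2,1) (2,2) (3,2) | (1,2) (1,3) (2,3) (2,2) (2,1) (3,1) (4,1) (4,2) (4,3) (3,3) (3,2).
That gives 4 routes.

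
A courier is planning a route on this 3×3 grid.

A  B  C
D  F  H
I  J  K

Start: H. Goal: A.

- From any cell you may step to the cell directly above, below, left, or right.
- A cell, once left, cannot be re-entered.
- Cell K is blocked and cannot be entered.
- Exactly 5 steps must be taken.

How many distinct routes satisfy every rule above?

2

Need simple routes of exactly 5 moves from H to A (Manhattan distance 3, so 1 moves are spent on a detour and 1 undoing it).
Enumerating: H C B F D A | H F J I D A.
That gives 2 routes.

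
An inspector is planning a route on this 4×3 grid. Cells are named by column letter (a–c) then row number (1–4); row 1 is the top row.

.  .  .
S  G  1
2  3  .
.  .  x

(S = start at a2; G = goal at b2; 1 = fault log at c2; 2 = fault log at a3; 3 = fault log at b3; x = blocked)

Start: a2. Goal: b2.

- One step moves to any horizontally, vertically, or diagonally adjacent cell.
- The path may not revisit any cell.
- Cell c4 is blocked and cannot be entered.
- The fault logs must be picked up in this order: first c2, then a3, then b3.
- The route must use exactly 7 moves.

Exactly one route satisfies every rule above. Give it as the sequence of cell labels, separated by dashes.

a2 - b1 - c2 - c3 - b4 - a3 - b3 - b2

The waypoints must appear in the order c2, a3, b3, with no cell reused.
Route from a2: up-right 1 to b1, down-right 1 to c2, down 1 to c3, down-left 1 to b4, up-left 1 to a3, right 1 to b3, up 1 to b2 — 7 moves in all.
Check: order respected (1 at step 2, 2 at step 5, 3 at step 6); 7 moves as required.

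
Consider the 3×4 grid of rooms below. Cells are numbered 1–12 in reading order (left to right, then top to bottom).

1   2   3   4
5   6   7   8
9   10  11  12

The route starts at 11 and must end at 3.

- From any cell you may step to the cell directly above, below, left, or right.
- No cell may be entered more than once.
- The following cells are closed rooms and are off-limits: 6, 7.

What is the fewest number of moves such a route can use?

The Manhattan distance from 11 to 3 is |3−1| + |3−3| = 2, so at least 2 moves are needed.
That bound ignores the blocked cells. Measuring each leg by the fewest moves that actually steer around them (11→3: 4) raises the lower bound to 4.
A route of 4 moves exists: 11 → 12 → 8 → 4 → 3.
Since 4 matches that lower bound, it is optimal.

4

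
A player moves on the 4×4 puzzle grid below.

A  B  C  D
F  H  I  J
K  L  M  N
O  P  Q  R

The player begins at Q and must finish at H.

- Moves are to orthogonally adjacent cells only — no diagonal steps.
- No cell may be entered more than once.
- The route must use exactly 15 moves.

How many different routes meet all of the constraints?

Need simple routes of exactly 15 moves from Q to H (Manhattan distance 3, so 6 moves are spent on a detour and 6 undoing it).
Enumerating: Q R N J D C I M L P O K F A B H | Q R N J D C B A F K O P L M I H | Q R N M I J D C B A F K O P L H | Q R N M L P O K F A B C D J I H.
That gives 4 routes.

4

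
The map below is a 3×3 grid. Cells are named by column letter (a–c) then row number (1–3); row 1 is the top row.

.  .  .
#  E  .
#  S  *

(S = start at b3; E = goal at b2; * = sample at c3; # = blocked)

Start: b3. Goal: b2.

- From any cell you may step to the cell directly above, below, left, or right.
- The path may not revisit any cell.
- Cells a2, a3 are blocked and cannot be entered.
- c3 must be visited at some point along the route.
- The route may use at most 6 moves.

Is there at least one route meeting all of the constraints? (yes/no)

One route that works: b3 → c3 → c2 → b2.

yes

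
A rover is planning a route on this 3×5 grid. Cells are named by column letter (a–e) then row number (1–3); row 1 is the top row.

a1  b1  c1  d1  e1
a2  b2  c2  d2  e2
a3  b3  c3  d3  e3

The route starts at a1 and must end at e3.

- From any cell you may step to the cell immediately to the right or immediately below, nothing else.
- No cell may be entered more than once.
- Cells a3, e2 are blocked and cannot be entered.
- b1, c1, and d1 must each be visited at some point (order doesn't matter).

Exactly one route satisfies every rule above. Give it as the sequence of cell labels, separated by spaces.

Moves only go right or down, so the column and row indices never decrease.
Route from a1: right 3 to d1, down 2 to d3, right 1 to e3 — 6 moves in all.
Check: all required cells visited.

a1 b1 c1 d1 d2 d3 e3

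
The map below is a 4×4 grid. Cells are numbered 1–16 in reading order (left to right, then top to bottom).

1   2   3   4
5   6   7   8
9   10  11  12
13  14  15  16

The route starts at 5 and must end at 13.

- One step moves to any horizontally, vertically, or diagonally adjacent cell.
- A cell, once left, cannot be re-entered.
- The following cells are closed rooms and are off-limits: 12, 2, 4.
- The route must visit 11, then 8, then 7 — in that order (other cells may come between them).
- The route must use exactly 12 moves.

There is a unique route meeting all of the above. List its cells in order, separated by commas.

5, 1, 6, 9, 14, 15, 16, 11, 8, 3, 7, 10, 13

The waypoints must appear in the order 11, 8, 7, with no cell reused.
Route from 5: up 1 to 1, down-right 1 to 6, down-left 1 to 9, down-right 1 to 14, right 2 to 16, up-left 1 to 11, up-right 1 to 8, up-left 1 to 3, down 1 to 7, down-left 2 to 13 — 12 moves in all.
Check: order respected (11 at step 7, 8 at step 8, 7 at step 10); 12 moves as required.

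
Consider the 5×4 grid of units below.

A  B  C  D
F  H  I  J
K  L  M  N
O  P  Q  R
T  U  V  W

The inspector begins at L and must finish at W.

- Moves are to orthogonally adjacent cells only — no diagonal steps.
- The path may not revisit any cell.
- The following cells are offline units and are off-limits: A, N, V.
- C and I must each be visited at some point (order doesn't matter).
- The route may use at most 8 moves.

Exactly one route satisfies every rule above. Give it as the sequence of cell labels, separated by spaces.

The budget equals the shortest possible length, so every move has to be on a shortest route through the required cells.
Route from L: up 2 to B, right 1 to C, down 3 to Q, right 1 to R, down 1 to W — 8 moves in all.
Check: all required cells visited; 8 ≤ 8 moves.

L H B C I M Q R W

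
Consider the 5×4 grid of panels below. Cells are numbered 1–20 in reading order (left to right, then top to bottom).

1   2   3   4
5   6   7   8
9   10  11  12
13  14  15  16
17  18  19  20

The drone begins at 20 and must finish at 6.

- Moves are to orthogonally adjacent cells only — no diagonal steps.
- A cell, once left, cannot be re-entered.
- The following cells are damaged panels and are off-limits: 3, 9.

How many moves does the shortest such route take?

The Manhattan distance from 20 to 6 is |5−2| + |4−2| = 5, so at least 5 moves are needed.
A route of 5 moves achieves this: 20 → 16 → 12 → 8 → 7 → 6.
Since 5 matches the lower bound, it is optimal.

5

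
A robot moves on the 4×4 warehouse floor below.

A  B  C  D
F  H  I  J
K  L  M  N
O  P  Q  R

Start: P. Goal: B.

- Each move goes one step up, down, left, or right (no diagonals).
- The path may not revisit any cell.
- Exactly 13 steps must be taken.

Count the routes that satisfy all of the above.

15

Need simple routes of exactly 13 moves from P to B (Manhattan distance 3, so 5 moves are spent on a detour and 5 undoing it).
Branch systematically from the start, pruning whenever the remaining move budget drops below the Manhattan distance to B or differs from it in parity. Grouping the completions by first move — via L: 2; via O: 7; via Q: 6 — and summing: 2 + 7 + 6 = 15.
That gives 15 routes.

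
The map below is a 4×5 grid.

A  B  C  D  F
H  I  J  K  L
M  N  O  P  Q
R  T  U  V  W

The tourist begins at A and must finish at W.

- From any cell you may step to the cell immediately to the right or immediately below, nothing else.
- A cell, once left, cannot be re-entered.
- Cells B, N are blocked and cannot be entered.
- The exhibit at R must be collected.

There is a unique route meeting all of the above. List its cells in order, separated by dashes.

A - H - M - R - T - U - V - W

Moves only go right or down, so the column and row indices never decrease.
Route from A: 3× down (reaching R), 4× right (reaching W) — 7 moves in all.
Check: all required cells visited.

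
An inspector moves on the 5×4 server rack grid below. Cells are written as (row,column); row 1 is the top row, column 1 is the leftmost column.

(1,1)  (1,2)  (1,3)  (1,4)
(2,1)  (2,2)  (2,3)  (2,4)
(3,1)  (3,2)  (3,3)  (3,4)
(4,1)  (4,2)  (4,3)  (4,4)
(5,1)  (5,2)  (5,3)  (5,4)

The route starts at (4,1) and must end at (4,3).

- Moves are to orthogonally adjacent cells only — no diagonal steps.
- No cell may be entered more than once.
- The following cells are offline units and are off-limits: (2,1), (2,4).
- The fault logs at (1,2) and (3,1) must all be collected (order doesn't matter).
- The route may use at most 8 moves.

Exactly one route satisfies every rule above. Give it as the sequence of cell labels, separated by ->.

(4,1) -> (3,1) -> (3,2) -> (2,2) -> (1,2) -> (1,3) -> (2,3) -> (3,3) -> (4,3)

The budget equals the shortest possible length, so every move has to be on a shortest route through the required cells.
Route from (4,1): up 1 to (3,1), right 1 to (3,2), up 2 to (1,2), right 1 to (1,3), down 3 to (4,3) — 8 moves in all.
Check: all required cells visited; 8 ≤ 8 moves.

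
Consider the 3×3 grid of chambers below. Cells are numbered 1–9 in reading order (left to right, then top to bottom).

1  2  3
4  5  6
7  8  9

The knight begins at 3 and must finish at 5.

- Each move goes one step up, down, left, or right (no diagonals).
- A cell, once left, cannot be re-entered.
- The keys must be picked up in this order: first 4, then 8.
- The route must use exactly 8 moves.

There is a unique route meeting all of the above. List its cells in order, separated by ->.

The waypoints must appear in the order 4, 8, with no cell reused.
Route from 3: left 2 to 1, down 2 to 7, right 2 to 9, up 1 to 6, left 1 to 5 — 8 moves in all.
Check: order respected (4 at step 3, 8 at step 5); 8 moves as required.

3 -> 2 -> 1 -> 4 -> 7 -> 8 -> 9 -> 6 -> 5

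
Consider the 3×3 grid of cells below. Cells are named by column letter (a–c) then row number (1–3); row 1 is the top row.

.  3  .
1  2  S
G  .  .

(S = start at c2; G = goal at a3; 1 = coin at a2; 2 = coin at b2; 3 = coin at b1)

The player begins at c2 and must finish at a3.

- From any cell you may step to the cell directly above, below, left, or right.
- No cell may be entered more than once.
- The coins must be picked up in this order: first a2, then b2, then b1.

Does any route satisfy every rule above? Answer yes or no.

Ignoring the required order, 4 revisit-free routes from c2 to a3 pass through all of a2, b2, and b1; the waypoint orders that occur are b2 → b1 → a2 (2); b1 → b2 → a2 (1); b1 → a2 → b2 (1) — never a2 → b2 → b1.

no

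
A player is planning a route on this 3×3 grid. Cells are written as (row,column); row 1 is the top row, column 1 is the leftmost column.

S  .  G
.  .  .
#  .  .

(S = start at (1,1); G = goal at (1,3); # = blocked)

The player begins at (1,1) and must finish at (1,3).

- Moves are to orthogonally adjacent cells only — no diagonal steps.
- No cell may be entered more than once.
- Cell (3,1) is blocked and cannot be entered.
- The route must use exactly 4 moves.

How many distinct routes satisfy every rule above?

Need simple routes of exactly 4 moves from (1,1) to (1,3) (Manhattan distance 2, so 1 moves are spent on a detour and 1 undoing it).
Enumerating: (1,1) (2,1) (2,2) (1,2) (1,3) | (1,1) (2,1) (2,2) (2,3) (1,3) | (1,1) (1,2) (2,2) (2,3) (1,3).
That gives 3 routes.

3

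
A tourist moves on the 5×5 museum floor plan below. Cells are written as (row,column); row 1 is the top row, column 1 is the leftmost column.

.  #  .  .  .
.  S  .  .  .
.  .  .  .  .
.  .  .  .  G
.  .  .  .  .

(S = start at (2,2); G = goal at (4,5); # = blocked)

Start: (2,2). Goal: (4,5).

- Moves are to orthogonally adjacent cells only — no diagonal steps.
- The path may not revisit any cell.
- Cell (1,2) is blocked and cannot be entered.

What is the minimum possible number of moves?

5

The Manhattan distance from (2,2) to (4,5) is |2−4| + |2−5| = 5, so at least 5 moves are needed.
A route of 5 moves achieves this: (2,2) → (3,2) → (4,2) → (4,3) → (4,4) → (4,5).
Since 5 matches the lower bound, it is optimal.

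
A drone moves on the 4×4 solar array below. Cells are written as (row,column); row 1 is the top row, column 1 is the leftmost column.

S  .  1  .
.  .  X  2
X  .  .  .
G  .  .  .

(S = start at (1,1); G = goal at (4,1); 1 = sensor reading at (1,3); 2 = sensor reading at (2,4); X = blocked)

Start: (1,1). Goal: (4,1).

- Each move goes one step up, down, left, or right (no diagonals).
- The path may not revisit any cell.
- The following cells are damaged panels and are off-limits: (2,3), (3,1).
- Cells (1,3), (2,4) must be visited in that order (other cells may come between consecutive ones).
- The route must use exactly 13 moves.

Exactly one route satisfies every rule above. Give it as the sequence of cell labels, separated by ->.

The waypoints must appear in the order (1,3), (2,4), with no cell reused.
Route from (1,1): down 1 to (2,1), right 1 to (2,2), up 1 to (1,2), right 2 to (1,4), down 3 to (4,4), left 1 to (4,3), up 1 to (3,3), left 1 to (3,2), down 1 to (4,2), left 1 to (4,1) — 13 moves in all.
Check: order respected (1 at step 4, 2 at step 6); 13 moves as required.

(1,1) -> (2,1) -> (2,2) -> (1,2) -> (1,3) -> (1,4) -> (2,4) -> (3,4) -> (4,4) -> (4,3) -> (3,3) -> (3,2) -> (4,2) -> (4,1)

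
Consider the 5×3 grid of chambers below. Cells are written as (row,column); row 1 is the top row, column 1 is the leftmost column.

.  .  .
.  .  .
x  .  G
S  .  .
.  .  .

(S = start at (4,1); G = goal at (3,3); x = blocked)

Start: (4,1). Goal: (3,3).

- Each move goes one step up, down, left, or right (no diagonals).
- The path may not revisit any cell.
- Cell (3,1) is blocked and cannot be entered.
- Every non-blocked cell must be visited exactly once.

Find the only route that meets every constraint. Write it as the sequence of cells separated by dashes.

Need to visit all 14 open cells exactly once, starting at (4,1) and ending at (3,3).
Cell (2,1) has only two open neighbours ((1,1) and (2,2)), so the path must pass straight through it: one of those is the cell it's entered from and the other is where it exits.
Route from (4,1): down to (5,1), 2× right (reaching (5,3)), up to (4,3), left to (4,2), 2× up (reaching (2,2)), left to (2,1), up to (1,1), 2× right (reaching (1,3)), 2× down (reaching (3,3)) — 13 moves in all.
Check: all 14 open cells covered.

(4,1) - (5,1) - (5,2) - (5,3) - (4,3) - (4,2) - (3,2) - (2,2) - (2,1) - (1,1) - (1,2) - (1,3) - (2,3) - (3,3)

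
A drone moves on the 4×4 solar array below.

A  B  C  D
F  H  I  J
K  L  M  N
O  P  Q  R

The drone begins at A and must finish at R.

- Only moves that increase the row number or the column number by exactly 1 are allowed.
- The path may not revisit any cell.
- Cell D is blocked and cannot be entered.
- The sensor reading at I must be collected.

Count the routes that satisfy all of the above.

9

A right/down-only route from A to R makes exactly 3 down-moves and 3 right-moves in some order.
With no other constraints that would be C(6,3) = 20 routes.
Split at I and multiply the segment counts (each segment already excludes blocked cells): A→I: 3; I→R: 3; product = 9.
That gives 9 routes.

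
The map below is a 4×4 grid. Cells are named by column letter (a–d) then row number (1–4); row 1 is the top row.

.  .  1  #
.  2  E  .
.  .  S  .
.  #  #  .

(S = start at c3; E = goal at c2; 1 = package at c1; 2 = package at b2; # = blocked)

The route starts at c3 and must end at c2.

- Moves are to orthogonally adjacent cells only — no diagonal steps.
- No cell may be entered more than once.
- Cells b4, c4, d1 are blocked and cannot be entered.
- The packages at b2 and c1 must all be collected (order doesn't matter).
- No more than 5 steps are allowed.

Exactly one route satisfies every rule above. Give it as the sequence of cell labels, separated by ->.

Any route must reach b2 and c1 and still end at c2 within 5 moves, so the order of the required stops is forced.
Route from c3: left to b3, 2× up (reaching b1), right to c1, down to c2 — 5 moves in all.
Check: all required cells visited; 5 ≤ 5 moves.

c3 -> b3 -> b2 -> b1 -> c1 -> c2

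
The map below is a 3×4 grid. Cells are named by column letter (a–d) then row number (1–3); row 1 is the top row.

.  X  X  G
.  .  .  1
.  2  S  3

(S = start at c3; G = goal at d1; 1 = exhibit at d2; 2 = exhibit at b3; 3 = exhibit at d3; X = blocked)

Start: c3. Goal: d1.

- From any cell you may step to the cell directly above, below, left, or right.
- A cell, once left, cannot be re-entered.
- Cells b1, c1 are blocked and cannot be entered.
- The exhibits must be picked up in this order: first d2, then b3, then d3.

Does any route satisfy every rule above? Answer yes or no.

no

Even ignoring the required order, no revisit-free route from c3 to d1 manages to pass through all of d2, b3, and d3: branching out from c3, every path either misses one of them or, having collected them, can no longer reach d1 without re-entering a cell.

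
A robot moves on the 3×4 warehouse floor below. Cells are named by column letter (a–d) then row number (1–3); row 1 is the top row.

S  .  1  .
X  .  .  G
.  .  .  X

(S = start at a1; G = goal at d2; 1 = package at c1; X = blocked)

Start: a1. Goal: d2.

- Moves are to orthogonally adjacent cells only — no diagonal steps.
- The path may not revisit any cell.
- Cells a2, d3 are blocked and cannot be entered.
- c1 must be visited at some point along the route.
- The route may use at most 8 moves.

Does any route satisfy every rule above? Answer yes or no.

One route that works: a1 → b1 → c1 → c2 → d2.

yes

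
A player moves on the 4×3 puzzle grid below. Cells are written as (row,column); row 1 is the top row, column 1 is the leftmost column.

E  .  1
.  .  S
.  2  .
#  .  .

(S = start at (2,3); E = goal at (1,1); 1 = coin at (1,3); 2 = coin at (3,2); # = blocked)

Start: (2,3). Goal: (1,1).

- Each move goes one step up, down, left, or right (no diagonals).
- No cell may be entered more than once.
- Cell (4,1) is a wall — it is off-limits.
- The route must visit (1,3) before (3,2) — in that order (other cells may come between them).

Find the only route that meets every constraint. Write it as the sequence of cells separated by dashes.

The waypoints must appear in the order (1,3), (3,2), with no cell reused.
Route from (2,3): up 1 to (1,3), left 1 to (1,2), down 2 to (3,2), left 1 to (3,1), up 2 to (1,1) — 7 moves in all.
Check: order respected (1 at step 1, 2 at step 4).

(2,3) - (1,3) - (1,2) - (2,2) - (3,2) - (3,1) - (2,1) - (1,1)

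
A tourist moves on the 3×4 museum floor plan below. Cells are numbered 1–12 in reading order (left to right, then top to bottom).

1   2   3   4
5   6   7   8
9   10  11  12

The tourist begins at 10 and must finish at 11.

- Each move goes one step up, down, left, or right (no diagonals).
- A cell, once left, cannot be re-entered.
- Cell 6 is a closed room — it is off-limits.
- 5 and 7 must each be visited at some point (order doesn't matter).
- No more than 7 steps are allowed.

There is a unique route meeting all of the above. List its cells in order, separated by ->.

The budget equals the shortest possible length, so every move has to be on a shortest route through the required cells.
Route from 10: left 1 to 9, up 2 to 1, right 2 to 3, down 2 to 11 — 7 moves in all.
Check: all required cells visited; 7 ≤ 7 moves.

10 -> 9 -> 5 -> 1 -> 2 -> 3 -> 7 -> 11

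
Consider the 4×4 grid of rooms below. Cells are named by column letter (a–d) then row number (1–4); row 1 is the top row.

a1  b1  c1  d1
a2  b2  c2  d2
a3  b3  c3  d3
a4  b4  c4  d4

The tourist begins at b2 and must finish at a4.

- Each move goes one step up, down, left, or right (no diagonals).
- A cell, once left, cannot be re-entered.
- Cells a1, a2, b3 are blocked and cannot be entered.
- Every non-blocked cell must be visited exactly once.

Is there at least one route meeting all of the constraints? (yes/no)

no

Cell a3 has only one open neighbour but is neither the start nor the goal, so a Hamiltonian route would have to both enter and leave it through the same neighbour — impossible without revisiting.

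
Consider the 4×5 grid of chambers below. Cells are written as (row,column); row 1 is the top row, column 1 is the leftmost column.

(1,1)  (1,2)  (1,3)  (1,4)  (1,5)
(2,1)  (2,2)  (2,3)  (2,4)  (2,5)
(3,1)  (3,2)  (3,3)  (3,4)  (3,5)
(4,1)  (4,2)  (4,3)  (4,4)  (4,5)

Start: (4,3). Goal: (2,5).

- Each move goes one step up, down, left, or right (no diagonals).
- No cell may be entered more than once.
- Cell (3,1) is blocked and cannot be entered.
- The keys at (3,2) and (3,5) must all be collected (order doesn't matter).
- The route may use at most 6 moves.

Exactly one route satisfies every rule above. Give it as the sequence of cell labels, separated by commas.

(4,3), (4,2), (3,2), (3,3), (3,4), (3,5), (2,5)

The 6-move cap with required stops at (3,2), (3,5) leaves no slack for detours.
Route from (4,3): left 1 to (4,2), up 1 to (3,2), right 3 to (3,5), up 1 to (2,5) — 6 moves in all.
Check: all required cells visited; 6 ≤ 6 moves.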